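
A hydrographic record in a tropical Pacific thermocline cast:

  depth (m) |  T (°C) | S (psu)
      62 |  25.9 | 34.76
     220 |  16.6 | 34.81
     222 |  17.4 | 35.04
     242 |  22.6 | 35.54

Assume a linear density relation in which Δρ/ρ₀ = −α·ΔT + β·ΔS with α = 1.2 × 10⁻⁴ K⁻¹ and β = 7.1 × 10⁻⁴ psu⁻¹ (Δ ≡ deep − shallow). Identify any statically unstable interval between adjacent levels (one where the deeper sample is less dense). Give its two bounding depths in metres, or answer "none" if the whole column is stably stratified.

222–242 m

Evaluate Δρ/ρ₀ = −αΔT + βΔS across each adjacent pair:
  62–220 m: −αΔT+βΔS = −(1.2 × 10⁻⁴)(-9.3)+(7.1 × 10⁻⁴)(+0.05) = 1.2 × 10⁻³ → stable
  220–222 m: −αΔT+βΔS = −(1.2 × 10⁻⁴)(+0.8)+(7.1 × 10⁻⁴)(+0.23) = 6.7 × 10⁻⁵ → stable
  222–242 m: −αΔT+βΔS = −(1.2 × 10⁻⁴)(+5.2)+(7.1 × 10⁻⁴)(+0.50) = -2.7 × 10⁻⁴ → UNSTABLE
The 222–242 m interval has Δρ < 0: lighter water underlies denser water.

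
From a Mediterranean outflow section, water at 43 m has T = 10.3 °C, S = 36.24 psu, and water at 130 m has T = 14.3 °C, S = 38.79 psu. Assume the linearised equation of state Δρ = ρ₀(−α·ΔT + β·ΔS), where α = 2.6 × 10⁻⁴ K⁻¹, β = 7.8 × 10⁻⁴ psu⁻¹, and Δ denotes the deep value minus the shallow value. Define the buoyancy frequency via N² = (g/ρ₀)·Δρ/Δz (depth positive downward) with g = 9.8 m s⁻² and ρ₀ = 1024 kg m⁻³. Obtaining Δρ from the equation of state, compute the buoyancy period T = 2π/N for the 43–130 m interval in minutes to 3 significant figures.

ΔT = +4.0 K, ΔS = +2.55 psu (deep − shallow).
Δρ/ρ₀ = −αΔT + βΔS = -1.04 × 10⁻³ + 1.989 × 10⁻³ = 9.49 × 10⁻⁴, so Δρ ≈ 0.9718 kg m⁻³.
N² = (g/ρ₀)·Δρ/Δz = g·(Δρ/ρ₀)/Δz = 9.8 × 9.49 × 10⁻⁴ / 87 = 1.0690 × 10⁻⁴ s⁻².
N = √(1.0690 × 10⁻⁴) = 0.010339 rad s⁻¹ → T = 2π/N = 607.72 s = 10.129 min ≈ 10.1 min.

10.1 min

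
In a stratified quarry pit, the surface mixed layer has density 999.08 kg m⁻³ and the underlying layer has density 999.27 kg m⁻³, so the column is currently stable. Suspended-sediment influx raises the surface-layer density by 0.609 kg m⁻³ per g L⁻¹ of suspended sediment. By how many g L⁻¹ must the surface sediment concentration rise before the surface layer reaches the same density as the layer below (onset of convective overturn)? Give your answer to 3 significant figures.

0.312 g L⁻¹

Density deficit of the surface layer: 999.27 − 999.08 = 0.19 kg m⁻³.
Required change = 0.19 / 0.609 = 0.312 g L⁻¹.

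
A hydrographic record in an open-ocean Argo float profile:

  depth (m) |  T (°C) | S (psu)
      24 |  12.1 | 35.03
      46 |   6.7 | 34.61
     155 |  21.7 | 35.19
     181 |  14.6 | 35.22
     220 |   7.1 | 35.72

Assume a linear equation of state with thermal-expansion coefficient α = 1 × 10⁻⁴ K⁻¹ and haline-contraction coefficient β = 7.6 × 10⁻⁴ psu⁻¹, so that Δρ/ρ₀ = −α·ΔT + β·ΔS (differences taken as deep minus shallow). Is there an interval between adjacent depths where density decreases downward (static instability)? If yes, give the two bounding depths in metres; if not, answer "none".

46–155 m

Evaluate Δρ/ρ₀ = −αΔT + βΔS across each adjacent pair:
  24–46 m: −αΔT+βΔS = −(1 × 10⁻⁴)(-5.4)+(7.6 × 10⁻⁴)(-0.42) = 2.2 × 10⁻⁴ → stable
  46–155 m: −αΔT+βΔS = −(1 × 10⁻⁴)(+15.0)+(7.6 × 10⁻⁴)(+0.58) = -1.1 × 10⁻³ → UNSTABLE
  155–181 m: −αΔT+βΔS = −(1 × 10⁻⁴)(-7.1)+(7.6 × 10⁻⁴)(+0.03) = 7.3 × 10⁻⁴ → stable
  181–220 m: −αΔT+βΔS = −(1 × 10⁻⁴)(-7.5)+(7.6 × 10⁻⁴)(+0.50) = 1.1 × 10⁻³ → stable
The 46–155 m interval has Δρ < 0: lighter water underlies denser water.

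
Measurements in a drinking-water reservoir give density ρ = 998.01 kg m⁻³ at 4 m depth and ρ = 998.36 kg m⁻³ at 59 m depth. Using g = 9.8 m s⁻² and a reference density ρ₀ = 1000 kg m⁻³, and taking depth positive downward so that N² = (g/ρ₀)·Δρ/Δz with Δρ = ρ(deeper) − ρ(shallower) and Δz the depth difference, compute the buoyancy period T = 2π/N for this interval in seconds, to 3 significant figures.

796 s

Δρ = 998.36 − 998.01 = 0.35 kg m⁻³ over Δz = 59 − 4 = 55 m.
N² = (9.8/1000) × (0.35/55) = 6.2364 × 10⁻⁵ s⁻².
N = √(6.2364 × 10⁻⁵) = 7.8971 × 10⁻³ rad s⁻¹, so T = 2π/N = 795.63 s ≈ 796 s.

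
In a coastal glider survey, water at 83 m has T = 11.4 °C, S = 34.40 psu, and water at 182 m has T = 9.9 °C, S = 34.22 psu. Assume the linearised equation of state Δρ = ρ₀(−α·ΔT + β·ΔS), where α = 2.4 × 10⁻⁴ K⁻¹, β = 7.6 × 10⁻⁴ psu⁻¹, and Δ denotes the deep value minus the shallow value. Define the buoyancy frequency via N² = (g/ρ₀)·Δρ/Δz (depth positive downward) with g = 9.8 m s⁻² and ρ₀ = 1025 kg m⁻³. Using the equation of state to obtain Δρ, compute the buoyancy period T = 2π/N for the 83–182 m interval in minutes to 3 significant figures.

ΔT = -1.5 K, ΔS = -0.18 psu (deep − shallow).
Δρ/ρ₀ = −αΔT + βΔS = 3.60 × 10⁻⁴ − 1.368 × 10⁻⁴ = 2.232 × 10⁻⁴, so Δρ ≈ 0.2288 kg m⁻³.
N² = (g/ρ₀)·Δρ/Δz = g·(Δρ/ρ₀)/Δz = 9.8 × 2.232 × 10⁻⁴ / 99 = 2.2095 × 10⁻⁵ s⁻².
N = √(2.2095 × 10⁻⁵) = 4.7005 × 10⁻³ rad s⁻¹ → T = 2π/N = 1.3367 × 10³ s = 22.278 min ≈ 22.3 min.

22.3 min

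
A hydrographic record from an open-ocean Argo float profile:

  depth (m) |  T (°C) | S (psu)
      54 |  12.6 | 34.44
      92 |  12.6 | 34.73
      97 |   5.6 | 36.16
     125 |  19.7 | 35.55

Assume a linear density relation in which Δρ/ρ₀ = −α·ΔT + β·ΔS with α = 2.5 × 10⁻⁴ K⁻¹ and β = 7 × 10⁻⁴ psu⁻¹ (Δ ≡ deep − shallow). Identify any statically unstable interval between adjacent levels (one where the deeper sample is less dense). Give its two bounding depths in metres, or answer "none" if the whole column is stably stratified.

97–125 m

Evaluate Δρ/ρ₀ = −αΔT + βΔS across each adjacent pair:
  54–92 m: −αΔT+βΔS = −(2.5 × 10⁻⁴)(+0.0)+(7 × 10⁻⁴)(+0.29) = 2.0 × 10⁻⁴ → stable
  92–97 m: −αΔT+βΔS = −(2.5 × 10⁻⁴)(-7.0)+(7 × 10⁻⁴)(+1.43) = 2.8 × 10⁻³ → stable
  97–125 m: −αΔT+βΔS = −(2.5 × 10⁻⁴)(+14.1)+(7 × 10⁻⁴)(-0.61) = -4.0 × 10⁻³ → UNSTABLE
The 97–125 m interval has Δρ < 0: lighter water underlies denser water.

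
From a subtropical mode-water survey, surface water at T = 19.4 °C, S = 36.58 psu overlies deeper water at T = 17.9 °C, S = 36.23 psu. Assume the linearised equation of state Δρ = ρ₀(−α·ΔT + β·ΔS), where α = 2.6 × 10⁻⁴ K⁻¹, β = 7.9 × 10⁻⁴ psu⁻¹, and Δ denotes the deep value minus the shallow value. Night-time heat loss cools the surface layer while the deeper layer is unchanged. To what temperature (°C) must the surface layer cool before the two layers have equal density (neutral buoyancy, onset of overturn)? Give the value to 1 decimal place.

19.0 °C

Neutral buoyancy requires Δρ = 0, i.e. −α(T_deep − T_surf′) + β(S_deep − S_surf) = 0.
T_surf′ = T_deep − (β/α)·ΔS = 17.9 − (7.9 × 10⁻⁴/2.6 × 10⁻⁴)·(-0.35) = 18.963 °C.
Cooling required: 19.4 − (18.963) = 0.437 °C.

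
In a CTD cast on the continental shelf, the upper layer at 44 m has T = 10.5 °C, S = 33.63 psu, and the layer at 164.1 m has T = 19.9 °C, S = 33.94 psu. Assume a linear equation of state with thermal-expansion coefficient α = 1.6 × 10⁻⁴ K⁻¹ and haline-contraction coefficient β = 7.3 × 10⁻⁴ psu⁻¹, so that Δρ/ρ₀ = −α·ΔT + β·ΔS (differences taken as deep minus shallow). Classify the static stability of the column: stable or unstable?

ΔT = 19.9 − 10.5 = +9.4 K and ΔS = 33.94 − 33.63 = +0.31 psu (deep − shallow).
−αΔT = -1.504 × 10⁻³; βΔS = 2.263 × 10⁻⁴; sum Δρ/ρ₀ = -1.2777 × 10⁻³.
Δρ/ρ₀ < 0, so Δρ < 0: deeper water is lighter → statically unstable; the column would overturn.

unstable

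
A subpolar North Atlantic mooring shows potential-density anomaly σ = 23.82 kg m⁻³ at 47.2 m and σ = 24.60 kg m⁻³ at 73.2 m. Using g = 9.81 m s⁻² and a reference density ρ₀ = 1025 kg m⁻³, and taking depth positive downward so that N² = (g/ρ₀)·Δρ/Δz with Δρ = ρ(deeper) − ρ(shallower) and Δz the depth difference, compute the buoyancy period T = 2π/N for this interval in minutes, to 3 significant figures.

6.18 min

Δρ = 1024.60 − 1023.82 = 0.78 kg m⁻³ over Δz = 73.2 − 47.2 = 26 m.
N² = (9.81/1025) × (0.78/26) = 2.8712 × 10⁻⁴ s⁻².
N = √(2.8712 × 10⁻⁴) = 0.016945 rad s⁻¹, so T = 2π/N = 370.80 s = 6.1800 min ≈ 6.18 min.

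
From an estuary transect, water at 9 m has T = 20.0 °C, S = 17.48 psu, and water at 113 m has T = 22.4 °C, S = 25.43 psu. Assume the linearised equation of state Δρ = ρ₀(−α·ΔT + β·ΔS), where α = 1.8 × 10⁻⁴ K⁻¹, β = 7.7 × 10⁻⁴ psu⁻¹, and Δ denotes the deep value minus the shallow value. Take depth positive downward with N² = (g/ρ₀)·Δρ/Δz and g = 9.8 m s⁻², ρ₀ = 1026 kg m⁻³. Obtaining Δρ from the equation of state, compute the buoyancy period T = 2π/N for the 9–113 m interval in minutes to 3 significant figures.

4.52 min

ΔT = +2.4 K, ΔS = +7.95 psu (deep − shallow).
Δρ/ρ₀ = −αΔT + βΔS = -4.32 × 10⁻⁴ + 6.1215 × 10⁻³ = 5.6895 × 10⁻³, so Δρ ≈ 5.837 kg m⁻³.
N² = (g/ρ₀)·Δρ/Δz = g·(Δρ/ρ₀)/Δz = 9.8 × 5.6895 × 10⁻³ / 104 = 5.3613 × 10⁻⁴ s⁻².
N = √(5.3613 × 10⁻⁴) = 0.023154 rad s⁻¹ → T = 2π/N = 271.37 s = 4.5228 min ≈ 4.52 min.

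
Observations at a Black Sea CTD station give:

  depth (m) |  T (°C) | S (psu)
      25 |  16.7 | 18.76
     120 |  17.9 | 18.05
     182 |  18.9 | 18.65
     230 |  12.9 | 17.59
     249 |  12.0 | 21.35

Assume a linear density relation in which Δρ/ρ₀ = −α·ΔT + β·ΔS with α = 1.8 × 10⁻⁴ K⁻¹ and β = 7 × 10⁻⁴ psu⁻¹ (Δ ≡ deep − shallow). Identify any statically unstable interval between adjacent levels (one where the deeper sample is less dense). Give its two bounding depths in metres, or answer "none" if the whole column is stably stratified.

25–120 m

Evaluate Δρ/ρ₀ = −αΔT + βΔS across each adjacent pair:
  25–120 m: −αΔT+βΔS = −(1.8 × 10⁻⁴)(+1.2)+(7 × 10⁻⁴)(-0.71) = -7.1 × 10⁻⁴ → UNSTABLE
  120–182 m: −αΔT+βΔS = −(1.8 × 10⁻⁴)(+1.0)+(7 × 10⁻⁴)(+0.60) = 2.4 × 10⁻⁴ → stable
  182–230 m: −αΔT+βΔS = −(1.8 × 10⁻⁴)(-6.0)+(7 × 10⁻⁴)(-1.06) = 3.4 × 10⁻⁴ → stable
  230–249 m: −αΔT+βΔS = −(1.8 × 10⁻⁴)(-0.9)+(7 × 10⁻⁴)(+3.76) = 2.8 × 10⁻³ → stable
The 25–120 m interval has Δρ < 0: lighter water underlies denser water.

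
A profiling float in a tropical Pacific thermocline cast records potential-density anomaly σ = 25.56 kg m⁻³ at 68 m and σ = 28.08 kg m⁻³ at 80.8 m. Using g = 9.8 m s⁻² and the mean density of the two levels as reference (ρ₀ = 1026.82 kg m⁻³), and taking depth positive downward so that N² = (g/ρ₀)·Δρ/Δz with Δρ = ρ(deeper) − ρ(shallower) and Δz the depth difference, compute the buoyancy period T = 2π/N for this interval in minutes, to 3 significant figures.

2.42 min

Δρ = 1028.08 − 1025.56 = 2.52 kg m⁻³ over Δz = 80.8 − 68 = 12.8 m.
N² = (9.8/1026.82) × (2.52/12.8) = 1.8790 × 10⁻³ s⁻².
N = √(1.8790 × 10⁻³) = 0.043347 rad s⁻¹, so T = 2π/N = 144.95 s = 2.4158 min ≈ 2.42 min.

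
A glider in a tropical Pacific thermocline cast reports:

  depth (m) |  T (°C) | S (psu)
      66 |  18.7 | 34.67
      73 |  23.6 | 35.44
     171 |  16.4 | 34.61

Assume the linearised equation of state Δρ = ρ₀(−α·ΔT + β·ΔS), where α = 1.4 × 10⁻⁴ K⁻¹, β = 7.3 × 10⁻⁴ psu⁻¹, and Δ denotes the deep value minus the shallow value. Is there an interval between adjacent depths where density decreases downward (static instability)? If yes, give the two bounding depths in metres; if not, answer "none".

66–73 m

Evaluate Δρ/ρ₀ = −αΔT + βΔS across each adjacent pair:
  66–73 m: −αΔT+βΔS = −(1.4 × 10⁻⁴)(+4.9)+(7.3 × 10⁻⁴)(+0.77) = -1.2 × 10⁻⁴ → UNSTABLE
  73–171 m: −αΔT+βΔS = −(1.4 × 10⁻⁴)(-7.2)+(7.3 × 10⁻⁴)(-0.83) = 4.0 × 10⁻⁴ → stable
The 66–73 m interval has Δρ < 0: lighter water underlies denser water.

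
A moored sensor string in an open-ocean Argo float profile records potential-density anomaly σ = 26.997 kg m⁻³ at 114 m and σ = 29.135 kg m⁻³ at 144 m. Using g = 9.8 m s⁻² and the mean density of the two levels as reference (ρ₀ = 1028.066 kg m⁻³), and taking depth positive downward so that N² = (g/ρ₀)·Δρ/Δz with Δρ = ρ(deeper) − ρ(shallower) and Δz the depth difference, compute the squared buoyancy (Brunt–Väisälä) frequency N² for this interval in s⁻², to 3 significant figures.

6.79 × 10⁻⁴ s⁻²

Δρ = 1029.135 − 1026.997 = 2.138 kg m⁻³ over Δz = 144 − 114 = 30 m.
N² = (9.8/1028.066) × (2.138/30) = 6.7935 × 10⁻⁴ s⁻² ≈ 6.79 × 10⁻⁴ s⁻².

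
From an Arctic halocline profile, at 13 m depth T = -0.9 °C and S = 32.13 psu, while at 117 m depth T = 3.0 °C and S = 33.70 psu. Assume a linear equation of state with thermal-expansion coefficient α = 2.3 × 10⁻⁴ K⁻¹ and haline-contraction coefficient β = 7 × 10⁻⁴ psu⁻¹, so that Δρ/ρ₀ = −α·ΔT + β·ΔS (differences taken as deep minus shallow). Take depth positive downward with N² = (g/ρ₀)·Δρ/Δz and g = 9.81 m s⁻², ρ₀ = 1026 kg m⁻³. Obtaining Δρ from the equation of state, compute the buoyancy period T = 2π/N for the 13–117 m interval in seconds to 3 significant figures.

1.44 × 10³ s

ΔT = +3.9 K, ΔS = +1.57 psu (deep − shallow).
Δρ/ρ₀ = −αΔT + βΔS = -8.97 × 10⁻⁴ + 1.099 × 10⁻³ = 2.02 × 10⁻⁴, so Δρ ≈ 0.2073 kg m⁻³.
N² = (g/ρ₀)·Δρ/Δz = g·(Δρ/ρ₀)/Δz = 9.81 × 2.02 × 10⁻⁴ / 104 = 1.9054 × 10⁻⁵ s⁻².
N = √(1.9054 × 10⁻⁵) = 4.3651 × 10⁻³ rad s⁻¹ → T = 2π/N = 1.4394 × 10³ s ≈ 1.44 × 10³ s.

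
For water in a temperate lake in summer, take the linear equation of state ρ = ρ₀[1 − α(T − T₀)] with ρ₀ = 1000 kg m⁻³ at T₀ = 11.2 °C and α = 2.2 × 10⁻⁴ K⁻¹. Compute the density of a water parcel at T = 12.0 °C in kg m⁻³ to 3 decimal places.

999.824 kg m⁻³

T − T₀ = +0.8 K.
Bracket = 1 − α·(+0.8) = 1 + (-1.76 × 10⁻⁴) = 0.9998240.
ρ = 1000 × 0.9998240 = 999.824 kg m⁻³.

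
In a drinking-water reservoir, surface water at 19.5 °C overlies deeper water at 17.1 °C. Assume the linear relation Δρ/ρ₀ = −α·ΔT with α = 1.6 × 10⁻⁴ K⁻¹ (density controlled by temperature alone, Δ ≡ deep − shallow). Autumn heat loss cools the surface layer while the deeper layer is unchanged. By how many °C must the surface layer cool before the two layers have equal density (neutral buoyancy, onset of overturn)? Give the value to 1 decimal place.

2.4 °C

With temperature the only control, equal density requires T_surf′ = T_deep.
T_surf′ = 17.1 °C.
Cooling required: 19.5 − 17.1 = 2.4 °C.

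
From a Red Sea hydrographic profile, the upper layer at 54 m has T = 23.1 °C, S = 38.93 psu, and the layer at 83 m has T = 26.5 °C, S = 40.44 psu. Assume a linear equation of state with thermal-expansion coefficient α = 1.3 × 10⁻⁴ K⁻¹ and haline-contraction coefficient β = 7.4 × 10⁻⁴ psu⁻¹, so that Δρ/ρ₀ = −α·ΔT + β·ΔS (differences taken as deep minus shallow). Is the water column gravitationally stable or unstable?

stable

ΔT = 26.5 − 23.1 = +3.4 K and ΔS = 40.44 − 38.93 = +1.51 psu (deep − shallow).
−αΔT = -4.42 × 10⁻⁴; βΔS = 1.1174 × 10⁻³; sum Δρ/ρ₀ = 6.754 × 10⁻⁴.
Δρ/ρ₀ > 0, so Δρ > 0: deeper water is denser → statically stable.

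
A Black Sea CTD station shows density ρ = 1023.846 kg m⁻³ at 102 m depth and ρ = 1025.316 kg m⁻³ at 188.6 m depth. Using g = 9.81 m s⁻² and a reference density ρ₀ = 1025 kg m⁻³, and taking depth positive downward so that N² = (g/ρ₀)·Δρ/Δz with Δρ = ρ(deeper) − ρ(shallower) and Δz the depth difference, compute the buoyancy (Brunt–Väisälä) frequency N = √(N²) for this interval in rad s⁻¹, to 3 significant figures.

0.0127 rad s⁻¹

Δρ = 1025.316 − 1023.846 = 1.470 kg m⁻³ over Δz = 188.6 − 102 = 86.6 m.
N² = (9.81/1025) × (1.470/86.6) = 1.6246 × 10⁻⁴ s⁻².
N = √(1.6246 × 10⁻⁴) = 0.012746 rad s⁻¹ ≈ 0.0127 rad s⁻¹.
N² > 0, so the interval is statically stable.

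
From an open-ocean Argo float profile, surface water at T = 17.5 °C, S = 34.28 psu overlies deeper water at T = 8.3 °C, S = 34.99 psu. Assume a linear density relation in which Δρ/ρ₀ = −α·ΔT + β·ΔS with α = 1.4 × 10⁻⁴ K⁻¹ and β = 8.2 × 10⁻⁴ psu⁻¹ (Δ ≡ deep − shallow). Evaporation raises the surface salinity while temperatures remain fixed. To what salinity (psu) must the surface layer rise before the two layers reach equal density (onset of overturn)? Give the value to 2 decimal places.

36.56 psu

Neutral buoyancy requires −α(T_deep − T_surf) + β(S_deep − S_surf′) = 0.
S_surf′ = S_deep − (α/β)·ΔT = 34.99 − (1.4 × 10⁻⁴/8.2 × 10⁻⁴)·(-9.2) = 36.5607 psu.
Increase required: 36.5607 − 34.28 = 2.2807 psu.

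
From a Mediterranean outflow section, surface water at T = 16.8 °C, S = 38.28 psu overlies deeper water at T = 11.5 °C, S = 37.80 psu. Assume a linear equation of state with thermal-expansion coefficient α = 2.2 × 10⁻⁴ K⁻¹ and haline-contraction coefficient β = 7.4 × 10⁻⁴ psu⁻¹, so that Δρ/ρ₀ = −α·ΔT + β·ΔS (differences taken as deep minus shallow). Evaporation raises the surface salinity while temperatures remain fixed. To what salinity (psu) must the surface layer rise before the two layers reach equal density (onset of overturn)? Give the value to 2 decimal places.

Neutral buoyancy requires −α(T_deep − T_surf) + β(S_deep − S_surf′) = 0.
S_surf′ = S_deep − (α/β)·ΔT = 37.80 − (2.2 × 10⁻⁴/7.4 × 10⁻⁴)·(-5.3) = 39.3757 psu.
Increase required: 39.3757 − 38.28 = 1.0957 psu.

39.38 psu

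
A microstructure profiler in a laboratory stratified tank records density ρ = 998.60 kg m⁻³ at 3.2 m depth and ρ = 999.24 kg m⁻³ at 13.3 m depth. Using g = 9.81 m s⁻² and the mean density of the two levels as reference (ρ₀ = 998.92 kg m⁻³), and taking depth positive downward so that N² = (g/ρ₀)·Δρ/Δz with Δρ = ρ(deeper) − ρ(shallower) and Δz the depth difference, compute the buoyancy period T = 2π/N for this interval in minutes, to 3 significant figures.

4.20 min

Δρ = 999.24 − 998.60 = 0.64 kg m⁻³ over Δz = 13.3 − 3.2 = 10.1 m.
N² = (9.81/998.92) × (0.64/10.1) = 6.2230 × 10⁻⁴ s⁻².
N = √(6.2230 × 10⁻⁴) = 0.024946 rad s⁻¹, so T = 2π/N = 251.87 s = 4.1978 min ≈ 4.20 min.
Since Δρ > 0 the layer is stably stratified.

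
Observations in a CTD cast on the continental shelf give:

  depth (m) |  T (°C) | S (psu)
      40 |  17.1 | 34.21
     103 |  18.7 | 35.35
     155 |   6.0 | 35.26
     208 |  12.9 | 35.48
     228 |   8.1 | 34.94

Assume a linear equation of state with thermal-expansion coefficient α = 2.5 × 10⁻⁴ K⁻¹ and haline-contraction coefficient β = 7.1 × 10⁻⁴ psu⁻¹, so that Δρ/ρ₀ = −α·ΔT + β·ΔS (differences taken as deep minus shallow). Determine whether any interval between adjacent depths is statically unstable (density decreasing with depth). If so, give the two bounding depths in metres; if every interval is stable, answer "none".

Evaluate Δρ/ρ₀ = −αΔT + βΔS across each adjacent pair:
  40–103 m: −αΔT+βΔS = −(2.5 × 10⁻⁴)(+1.6)+(7.1 × 10⁻⁴)(+1.14) = 4.1 × 10⁻⁴ → stable
  103–155 m: −αΔT+βΔS = −(2.5 × 10⁻⁴)(-12.7)+(7.1 × 10⁻⁴)(-0.09) = 3.1 × 10⁻³ → stable
  155–208 m: −αΔT+βΔS = −(2.5 × 10⁻⁴)(+6.9)+(7.1 × 10⁻⁴)(+0.22) = -1.6 × 10⁻³ → UNSTABLE
  208–228 m: −αΔT+βΔS = −(2.5 × 10⁻⁴)(-4.8)+(7.1 × 10⁻⁴)(-0.54) = 8.2 × 10⁻⁴ → stable
The 155–208 m interval has Δρ < 0: lighter water underlies denser water.

155–208 m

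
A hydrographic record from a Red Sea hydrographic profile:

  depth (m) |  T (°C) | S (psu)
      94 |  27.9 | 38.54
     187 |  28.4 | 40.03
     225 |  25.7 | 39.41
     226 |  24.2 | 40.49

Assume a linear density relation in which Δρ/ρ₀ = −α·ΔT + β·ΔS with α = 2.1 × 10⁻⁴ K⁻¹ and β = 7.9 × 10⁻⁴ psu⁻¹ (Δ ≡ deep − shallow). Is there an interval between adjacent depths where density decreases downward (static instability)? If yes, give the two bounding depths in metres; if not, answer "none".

Evaluate Δρ/ρ₀ = −αΔT + βΔS across each adjacent pair:
  94–187 m: −αΔT+βΔS = −(2.1 × 10⁻⁴)(+0.5)+(7.9 × 10⁻⁴)(+1.49) = 1.1 × 10⁻³ → stable
  187–225 m: −αΔT+βΔS = −(2.1 × 10⁻⁴)(-2.7)+(7.9 × 10⁻⁴)(-0.62) = 7.7 × 10⁻⁵ → stable
  225–226 m: −αΔT+βΔS = −(2.1 × 10⁻⁴)(-1.5)+(7.9 × 10⁻⁴)(+1.08) = 1.2 × 10⁻³ → stable
Every interval has Δρ > 0: the column is stably stratified throughout.

none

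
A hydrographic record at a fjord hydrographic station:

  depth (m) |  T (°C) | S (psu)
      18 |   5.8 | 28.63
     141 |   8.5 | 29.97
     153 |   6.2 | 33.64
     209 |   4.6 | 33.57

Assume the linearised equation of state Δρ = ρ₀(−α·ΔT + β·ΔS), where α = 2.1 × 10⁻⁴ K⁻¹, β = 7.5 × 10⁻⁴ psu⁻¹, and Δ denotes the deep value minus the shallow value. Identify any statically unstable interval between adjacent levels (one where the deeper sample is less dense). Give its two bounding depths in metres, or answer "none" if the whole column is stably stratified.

Evaluate Δρ/ρ₀ = −αΔT + βΔS across each adjacent pair:
  18–141 m: −αΔT+βΔS = −(2.1 × 10⁻⁴)(+2.7)+(7.5 × 10⁻⁴)(+1.34) = 4.4 × 10⁻⁴ → stable
  141–153 m: −αΔT+βΔS = −(2.1 × 10⁻⁴)(-2.3)+(7.5 × 10⁻⁴)(+3.67) = 3.2 × 10⁻³ → stable
  153–209 m: −αΔT+βΔS = −(2.1 × 10⁻⁴)(-1.6)+(7.5 × 10⁻⁴)(-0.07) = 2.8 × 10⁻⁴ → stable
Every interval has Δρ > 0: the column is stably stratified throughout.

none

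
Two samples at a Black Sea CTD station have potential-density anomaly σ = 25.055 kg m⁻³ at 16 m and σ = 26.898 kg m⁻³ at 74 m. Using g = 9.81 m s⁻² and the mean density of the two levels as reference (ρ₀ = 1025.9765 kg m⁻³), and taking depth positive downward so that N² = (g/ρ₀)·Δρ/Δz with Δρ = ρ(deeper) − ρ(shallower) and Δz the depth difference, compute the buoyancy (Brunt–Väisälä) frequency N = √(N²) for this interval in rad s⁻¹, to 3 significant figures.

Δρ = 1026.898 − 1025.055 = 1.843 kg m⁻³ over Δz = 74 − 16 = 58 m.
N² = (9.81/1025.9765) × (1.843/58) = 3.0383 × 10⁻⁴ s⁻².
N = √(3.0383 × 10⁻⁴) = 0.017431 rad s⁻¹ ≈ 0.0174 rad s⁻¹.

0.0174 rad s⁻¹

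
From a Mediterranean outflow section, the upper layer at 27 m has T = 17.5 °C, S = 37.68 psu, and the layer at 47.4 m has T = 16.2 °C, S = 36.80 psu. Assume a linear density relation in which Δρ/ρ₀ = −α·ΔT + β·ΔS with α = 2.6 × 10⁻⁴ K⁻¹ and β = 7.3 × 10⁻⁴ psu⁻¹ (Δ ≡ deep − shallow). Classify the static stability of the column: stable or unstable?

unstable

ΔT = 16.2 − 17.5 = -1.3 K and ΔS = 36.80 − 37.68 = -0.88 psu (deep − shallow).
−αΔT = 3.38 × 10⁻⁴; βΔS = -6.424 × 10⁻⁴; sum Δρ/ρ₀ = -3.044 × 10⁻⁴.
Δρ/ρ₀ < 0, so Δρ < 0: deeper water is lighter → statically unstable; the column would overturn.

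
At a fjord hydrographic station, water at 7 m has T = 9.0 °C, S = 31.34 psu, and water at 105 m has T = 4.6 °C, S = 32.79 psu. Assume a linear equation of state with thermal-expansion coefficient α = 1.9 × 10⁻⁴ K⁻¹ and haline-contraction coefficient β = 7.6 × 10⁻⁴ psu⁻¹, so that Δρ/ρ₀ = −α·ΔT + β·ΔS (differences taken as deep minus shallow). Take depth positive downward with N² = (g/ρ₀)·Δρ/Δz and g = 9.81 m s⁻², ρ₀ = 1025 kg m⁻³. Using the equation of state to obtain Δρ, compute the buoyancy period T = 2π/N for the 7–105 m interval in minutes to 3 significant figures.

ΔT = -4.4 K, ΔS = +1.45 psu (deep − shallow).
Δρ/ρ₀ = −αΔT + βΔS = 8.36 × 10⁻⁴ + 1.102 × 10⁻³ = 1.938 × 10⁻³, so Δρ ≈ 1.986 kg m⁻³.
N² = (g/ρ₀)·Δρ/Δz = g·(Δρ/ρ₀)/Δz = 9.81 × 1.938 × 10⁻³ / 98 = 1.9400 × 10⁻⁴ s⁻².
N = √(1.9400 × 10⁻⁴) = 0.013928 rad s⁻¹ → T = 2π/N = 451.12 s = 7.5187 min ≈ 7.52 min.

7.52 min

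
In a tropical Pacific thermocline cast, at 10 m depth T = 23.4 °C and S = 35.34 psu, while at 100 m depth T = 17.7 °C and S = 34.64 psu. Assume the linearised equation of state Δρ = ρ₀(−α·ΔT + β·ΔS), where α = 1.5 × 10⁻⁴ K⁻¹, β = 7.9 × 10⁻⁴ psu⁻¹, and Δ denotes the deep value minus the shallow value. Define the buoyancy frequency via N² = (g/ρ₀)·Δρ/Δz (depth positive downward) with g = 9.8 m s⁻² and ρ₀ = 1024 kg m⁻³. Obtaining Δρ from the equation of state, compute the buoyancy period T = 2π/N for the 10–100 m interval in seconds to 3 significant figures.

1.10 × 10³ s

ΔT = -5.7 K, ΔS = -0.70 psu (deep − shallow).
Δρ/ρ₀ = −αΔT + βΔS = 8.55 × 10⁻⁴ − 5.53 × 10⁻⁴ = 3.02 × 10⁻⁴, so Δρ ≈ 0.3092 kg m⁻³.
N² = (g/ρ₀)·Δρ/Δz = g·(Δρ/ρ₀)/Δz = 9.8 × 3.02 × 10⁻⁴ / 90 = 3.2884 × 10⁻⁵ s⁻².
N = √(3.2884 × 10⁻⁵) = 5.7345 × 10⁻³ rad s⁻¹ → T = 2π/N = 1.0957 × 10³ s ≈ 1.10 × 10³ s.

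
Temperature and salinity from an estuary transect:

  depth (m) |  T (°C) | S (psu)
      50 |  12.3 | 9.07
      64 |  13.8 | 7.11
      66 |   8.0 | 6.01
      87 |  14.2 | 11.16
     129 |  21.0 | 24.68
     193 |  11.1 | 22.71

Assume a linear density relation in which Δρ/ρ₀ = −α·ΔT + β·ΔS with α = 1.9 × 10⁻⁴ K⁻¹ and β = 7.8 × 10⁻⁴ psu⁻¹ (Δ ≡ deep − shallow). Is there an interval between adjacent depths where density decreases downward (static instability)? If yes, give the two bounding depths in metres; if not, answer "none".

Evaluate Δρ/ρ₀ = −αΔT + βΔS across each adjacent pair:
  50–64 m: −αΔT+βΔS = −(1.9 × 10⁻⁴)(+1.5)+(7.8 × 10⁻⁴)(-1.96) = -1.8 × 10⁻³ → UNSTABLE
  64–66 m: −αΔT+βΔS = −(1.9 × 10⁻⁴)(-5.8)+(7.8 × 10⁻⁴)(-1.10) = 2.4 × 10⁻⁴ → stable
  66–87 m: −αΔT+βΔS = −(1.9 × 10⁻⁴)(+6.2)+(7.8 × 10⁻⁴)(+5.15) = 2.8 × 10⁻³ → stable
  87–129 m: −αΔT+βΔS = −(1.9 × 10⁻⁴)(+6.8)+(7.8 × 10⁻⁴)(+13.52) = 9.3 × 10⁻³ → stable
  129–193 m: −αΔT+βΔS = −(1.9 × 10⁻⁴)(-9.9)+(7.8 × 10⁻⁴)(-1.97) = 3.4 × 10⁻⁴ → stable
The 50–64 m interval has Δρ < 0: lighter water underlies denser water.

50–64 m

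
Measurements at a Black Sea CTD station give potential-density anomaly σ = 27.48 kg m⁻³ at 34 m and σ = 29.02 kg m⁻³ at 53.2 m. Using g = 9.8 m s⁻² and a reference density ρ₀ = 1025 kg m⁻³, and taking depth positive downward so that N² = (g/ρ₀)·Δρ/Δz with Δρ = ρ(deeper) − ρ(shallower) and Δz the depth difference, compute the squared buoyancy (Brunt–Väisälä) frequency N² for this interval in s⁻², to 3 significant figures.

Δρ = 1029.02 − 1027.48 = 1.54 kg m⁻³ over Δz = 53.2 − 34 = 19.2 m.
N² = (9.8/1025) × (1.54/19.2) = 7.6687 × 10⁻⁴ s⁻² ≈ 7.67 × 10⁻⁴ s⁻².
Since Δρ > 0 the layer is stably stratified.

7.67 × 10⁻⁴ s⁻²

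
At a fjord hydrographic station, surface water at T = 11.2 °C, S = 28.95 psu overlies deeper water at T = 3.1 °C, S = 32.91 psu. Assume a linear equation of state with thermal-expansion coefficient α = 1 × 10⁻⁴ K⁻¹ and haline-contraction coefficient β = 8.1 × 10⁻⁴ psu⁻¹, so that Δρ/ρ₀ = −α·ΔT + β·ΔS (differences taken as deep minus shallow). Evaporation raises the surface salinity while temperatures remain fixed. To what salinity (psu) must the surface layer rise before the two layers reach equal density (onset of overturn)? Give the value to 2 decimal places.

33.91 psu

Neutral buoyancy requires −α(T_deep − T_surf) + β(S_deep − S_surf′) = 0.
S_surf′ = S_deep − (α/β)·ΔT = 32.91 − (1 × 10⁻⁴/8.1 × 10⁻⁴)·(-8.1) = 33.9100 psu.
Increase required: 33.9100 − 28.95 = 4.9600 psu.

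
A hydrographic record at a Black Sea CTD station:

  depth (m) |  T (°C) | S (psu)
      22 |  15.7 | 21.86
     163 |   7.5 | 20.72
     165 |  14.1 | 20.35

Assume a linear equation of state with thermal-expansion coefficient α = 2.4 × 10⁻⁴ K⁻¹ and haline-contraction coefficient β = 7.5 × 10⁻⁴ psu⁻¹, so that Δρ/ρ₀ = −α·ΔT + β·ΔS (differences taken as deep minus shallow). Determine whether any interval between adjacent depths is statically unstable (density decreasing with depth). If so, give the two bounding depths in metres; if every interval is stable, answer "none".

Evaluate Δρ/ρ₀ = −αΔT + βΔS across each adjacent pair:
  22–163 m: −αΔT+βΔS = −(2.4 × 10⁻⁴)(-8.2)+(7.5 × 10⁻⁴)(-1.14) = 1.1 × 10⁻³ → stable
  163–165 m: −αΔT+βΔS = −(2.4 × 10⁻⁴)(+6.6)+(7.5 × 10⁻⁴)(-0.37) = -1.9 × 10⁻³ → UNSTABLE
The 163–165 m interval has Δρ < 0: lighter water underlies denser water.

163–165 m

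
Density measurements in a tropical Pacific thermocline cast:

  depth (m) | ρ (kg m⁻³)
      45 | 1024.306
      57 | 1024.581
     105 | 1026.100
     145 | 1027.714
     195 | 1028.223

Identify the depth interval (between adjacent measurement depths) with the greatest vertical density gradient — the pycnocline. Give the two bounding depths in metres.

105–145 m

Compute the density gradient over each adjacent pair:
  45–57 m: Δρ/Δz = 0.275/12 = 0.023 kg m⁻⁴
  57–105 m: Δρ/Δz = 1.519/48 = 0.032 kg m⁻⁴
  105–145 m: Δρ/Δz = 1.614/40 = 0.040 kg m⁻⁴
  145–195 m: Δρ/Δz = 0.509/50 = 0.010 kg m⁻⁴
The largest gradient is in the 105–145 m interval — the pycnocline.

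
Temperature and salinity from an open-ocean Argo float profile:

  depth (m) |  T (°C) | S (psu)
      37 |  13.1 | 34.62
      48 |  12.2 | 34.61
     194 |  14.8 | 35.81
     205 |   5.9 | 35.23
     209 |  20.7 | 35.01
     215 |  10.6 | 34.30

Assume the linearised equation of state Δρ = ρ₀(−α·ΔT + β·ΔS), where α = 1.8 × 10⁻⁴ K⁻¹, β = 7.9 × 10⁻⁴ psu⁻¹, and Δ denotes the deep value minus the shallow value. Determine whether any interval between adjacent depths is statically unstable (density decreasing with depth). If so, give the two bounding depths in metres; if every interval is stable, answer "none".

Evaluate Δρ/ρ₀ = −αΔT + βΔS across each adjacent pair:
  37–48 m: −αΔT+βΔS = −(1.8 × 10⁻⁴)(-0.9)+(7.9 × 10⁻⁴)(-0.01) = 1.5 × 10⁻⁴ → stable
  48–194 m: −αΔT+βΔS = −(1.8 × 10⁻⁴)(+2.6)+(7.9 × 10⁻⁴)(+1.20) = 4.8 × 10⁻⁴ → stable
  194–205 m: −αΔT+βΔS = −(1.8 × 10⁻⁴)(-8.9)+(7.9 × 10⁻⁴)(-0.58) = 1.1 × 10⁻³ → stable
  205–209 m: −αΔT+βΔS = −(1.8 × 10⁻⁴)(+14.8)+(7.9 × 10⁻⁴)(-0.22) = -2.8 × 10⁻³ → UNSTABLE
  209–215 m: −αΔT+βΔS = −(1.8 × 10⁻⁴)(-10.1)+(7.9 × 10⁻⁴)(-0.71) = 1.3 × 10⁻³ → stable
The 205–209 m interval has Δρ < 0: lighter water underlies denser water.

205–209 m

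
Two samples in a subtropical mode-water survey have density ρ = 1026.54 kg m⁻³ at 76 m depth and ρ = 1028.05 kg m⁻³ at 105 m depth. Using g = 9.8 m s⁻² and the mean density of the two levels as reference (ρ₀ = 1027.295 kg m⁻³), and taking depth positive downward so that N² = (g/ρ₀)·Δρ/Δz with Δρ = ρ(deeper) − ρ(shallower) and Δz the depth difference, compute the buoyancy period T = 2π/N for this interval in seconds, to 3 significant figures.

Δρ = 1028.05 − 1026.54 = 1.51 kg m⁻³ over Δz = 105 − 76 = 29 m.
N² = (9.8/1027.295) × (1.51/29) = 4.9672 × 10⁻⁴ s⁻².
N = √(4.9672 × 10⁻⁴) = 0.022287 rad s⁻¹, so T = 2π/N = 281.92 s ≈ 282 s.

282 s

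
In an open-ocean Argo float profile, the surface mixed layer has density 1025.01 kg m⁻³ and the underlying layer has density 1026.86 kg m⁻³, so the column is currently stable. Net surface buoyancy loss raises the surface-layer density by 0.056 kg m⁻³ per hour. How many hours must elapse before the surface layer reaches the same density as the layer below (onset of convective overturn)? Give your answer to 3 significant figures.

Density deficit of the surface layer: 1026.86 − 1025.01 = 1.85 kg m⁻³.
Required change = 1.85 / 0.056 = 33.0 hours.

33.0 hours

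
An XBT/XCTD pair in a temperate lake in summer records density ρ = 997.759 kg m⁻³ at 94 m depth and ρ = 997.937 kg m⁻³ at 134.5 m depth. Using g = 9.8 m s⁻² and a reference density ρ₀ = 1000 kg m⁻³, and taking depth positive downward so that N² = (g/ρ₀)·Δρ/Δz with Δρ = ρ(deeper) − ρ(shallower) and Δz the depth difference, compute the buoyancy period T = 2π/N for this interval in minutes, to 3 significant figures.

Δρ = 997.937 − 997.759 = 0.178 kg m⁻³ over Δz = 134.5 − 94 = 40.5 m.
N² = (9.8/1000) × (0.178/40.5) = 4.3072 × 10⁻⁵ s⁻².
N = √(4.3072 × 10⁻⁵) = 6.5629 × 10⁻³ rad s⁻¹, so T = 2π/N = 957.38 s = 15.956 min ≈ 16.0 min.

16.0 min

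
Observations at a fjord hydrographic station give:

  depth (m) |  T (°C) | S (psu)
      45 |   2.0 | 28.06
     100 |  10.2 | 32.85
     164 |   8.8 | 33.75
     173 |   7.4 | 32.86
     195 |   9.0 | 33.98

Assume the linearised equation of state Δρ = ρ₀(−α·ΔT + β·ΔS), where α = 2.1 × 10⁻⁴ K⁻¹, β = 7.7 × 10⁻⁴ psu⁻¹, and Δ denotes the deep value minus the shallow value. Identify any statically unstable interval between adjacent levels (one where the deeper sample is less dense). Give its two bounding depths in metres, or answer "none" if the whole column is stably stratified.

164–173 m

Evaluate Δρ/ρ₀ = −αΔT + βΔS across each adjacent pair:
  45–100 m: −αΔT+βΔS = −(2.1 × 10⁻⁴)(+8.2)+(7.7 × 10⁻⁴)(+4.79) = 2.0 × 10⁻³ → stable
  100–164 m: −αΔT+βΔS = −(2.1 × 10⁻⁴)(-1.4)+(7.7 × 10⁻⁴)(+0.90) = 9.9 × 10⁻⁴ → stable
  164–173 m: −αΔT+βΔS = −(2.1 × 10⁻⁴)(-1.4)+(7.7 × 10⁻⁴)(-0.89) = -3.9 × 10⁻⁴ → UNSTABLE
  173–195 m: −αΔT+βΔS = −(2.1 × 10⁻⁴)(+1.6)+(7.7 × 10⁻⁴)(+1.12) = 5.3 × 10⁻⁴ → stable
The 164–173 m interval has Δρ < 0: lighter water underlies denser water.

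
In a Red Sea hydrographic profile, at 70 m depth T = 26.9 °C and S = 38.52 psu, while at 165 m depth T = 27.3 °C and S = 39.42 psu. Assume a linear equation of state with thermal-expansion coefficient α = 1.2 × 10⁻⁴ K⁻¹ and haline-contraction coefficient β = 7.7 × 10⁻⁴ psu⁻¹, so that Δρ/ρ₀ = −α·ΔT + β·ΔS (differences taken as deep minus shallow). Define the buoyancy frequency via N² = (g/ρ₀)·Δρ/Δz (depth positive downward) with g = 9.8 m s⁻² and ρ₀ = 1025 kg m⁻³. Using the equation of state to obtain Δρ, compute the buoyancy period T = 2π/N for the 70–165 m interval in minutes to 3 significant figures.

ΔT = +0.4 K, ΔS = +0.90 psu (deep − shallow).
Δρ/ρ₀ = −αΔT + βΔS = -4.80 × 10⁻⁵ + 6.93 × 10⁻⁴ = 6.45 × 10⁻⁴, so Δρ ≈ 0.6611 kg m⁻³.
N² = (g/ρ₀)·Δρ/Δz = g·(Δρ/ρ₀)/Δz = 9.8 × 6.45 × 10⁻⁴ / 95 = 6.6537 × 10⁻⁵ s⁻².
N = √(6.6537 × 10⁻⁵) = 8.1570 × 10⁻³ rad s⁻¹ → T = 2π/N = 770.28 s = 12.838 min ≈ 12.8 min.

12.8 min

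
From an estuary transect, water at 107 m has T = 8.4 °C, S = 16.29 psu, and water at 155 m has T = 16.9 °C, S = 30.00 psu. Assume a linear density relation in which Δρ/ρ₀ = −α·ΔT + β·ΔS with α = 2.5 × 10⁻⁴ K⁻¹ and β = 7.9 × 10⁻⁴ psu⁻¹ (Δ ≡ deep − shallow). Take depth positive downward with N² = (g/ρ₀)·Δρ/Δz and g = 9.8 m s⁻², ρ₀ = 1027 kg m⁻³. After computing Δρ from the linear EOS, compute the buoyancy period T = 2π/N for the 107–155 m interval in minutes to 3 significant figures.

2.48 min

ΔT = +8.5 K, ΔS = +13.71 psu (deep − shallow).
Δρ/ρ₀ = −αΔT + βΔS = -2.125 × 10⁻³ + 0.0108309 = 8.7059 × 10⁻³, so Δρ ≈ 8.941 kg m⁻³.
N² = (g/ρ₀)·Δρ/Δz = g·(Δρ/ρ₀)/Δz = 9.8 × 8.7059 × 10⁻³ / 48 = 1.7775 × 10⁻³ s⁻².
N = √(1.7775 × 10⁻³) = 0.042160 rad s⁻¹ → T = 2π/N = 149.03 s = 2.4838 min ≈ 2.48 min.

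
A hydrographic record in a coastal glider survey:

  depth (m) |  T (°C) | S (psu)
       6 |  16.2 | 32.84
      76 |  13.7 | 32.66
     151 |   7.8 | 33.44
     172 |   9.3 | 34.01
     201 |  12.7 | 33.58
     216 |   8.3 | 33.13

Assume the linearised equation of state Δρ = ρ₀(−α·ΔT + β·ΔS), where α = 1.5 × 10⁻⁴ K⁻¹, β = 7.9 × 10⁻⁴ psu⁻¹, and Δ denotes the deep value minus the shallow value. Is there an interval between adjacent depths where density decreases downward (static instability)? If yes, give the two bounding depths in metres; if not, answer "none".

Evaluate Δρ/ρ₀ = −αΔT + βΔS across each adjacent pair:
  6–76 m: −αΔT+βΔS = −(1.5 × 10⁻⁴)(-2.5)+(7.9 × 10⁻⁴)(-0.18) = 2.3 × 10⁻⁴ → stable
  76–151 m: −αΔT+βΔS = −(1.5 × 10⁻⁴)(-5.9)+(7.9 × 10⁻⁴)(+0.78) = 1.5 × 10⁻³ → stable
  151–172 m: −αΔT+βΔS = −(1.5 × 10⁻⁴)(+1.5)+(7.9 × 10⁻⁴)(+0.57) = 2.3 × 10⁻⁴ → stable
  172–201 m: −αΔT+βΔS = −(1.5 × 10⁻⁴)(+3.4)+(7.9 × 10⁻⁴)(-0.43) = -8.5 × 10⁻⁴ → UNSTABLE
  201–216 m: −αΔT+βΔS = −(1.5 × 10⁻⁴)(-4.4)+(7.9 × 10⁻⁴)(-0.45) = 3.0 × 10⁻⁴ → stable
The 172–201 m interval has Δρ < 0: lighter water underlies denser water.

172–201 m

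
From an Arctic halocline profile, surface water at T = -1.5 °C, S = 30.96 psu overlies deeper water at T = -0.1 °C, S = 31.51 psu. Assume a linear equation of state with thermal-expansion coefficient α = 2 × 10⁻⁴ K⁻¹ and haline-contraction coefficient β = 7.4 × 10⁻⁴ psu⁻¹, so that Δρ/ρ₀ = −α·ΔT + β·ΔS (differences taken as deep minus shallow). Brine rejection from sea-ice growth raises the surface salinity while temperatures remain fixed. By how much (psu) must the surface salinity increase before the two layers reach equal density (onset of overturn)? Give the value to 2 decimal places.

Neutral buoyancy requires −α(T_deep − T_surf) + β(S_deep − S_surf′) = 0.
S_surf′ = S_deep − (α/β)·ΔT = 31.51 − (2 × 10⁻⁴/7.4 × 10⁻⁴)·(+1.4) = 31.1316 psu.
Increase required: 31.1316 − 30.96 = 0.1716 psu.

0.17 psu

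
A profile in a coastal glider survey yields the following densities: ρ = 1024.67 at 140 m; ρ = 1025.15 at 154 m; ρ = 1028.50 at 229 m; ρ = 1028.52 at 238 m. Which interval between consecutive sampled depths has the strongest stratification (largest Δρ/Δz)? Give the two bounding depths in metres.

154–229 m

Compute the density gradient over each adjacent pair:
  140–154 m: Δρ/Δz = 0.48/14 = 0.034 kg m⁻⁴
  154–229 m: Δρ/Δz = 3.35/75 = 0.045 kg m⁻⁴
  229–238 m: Δρ/Δz = 0.02/9 = 2.2 × 10⁻³ kg m⁻⁴
The largest gradient is in the 154–229 m interval — the pycnocline.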